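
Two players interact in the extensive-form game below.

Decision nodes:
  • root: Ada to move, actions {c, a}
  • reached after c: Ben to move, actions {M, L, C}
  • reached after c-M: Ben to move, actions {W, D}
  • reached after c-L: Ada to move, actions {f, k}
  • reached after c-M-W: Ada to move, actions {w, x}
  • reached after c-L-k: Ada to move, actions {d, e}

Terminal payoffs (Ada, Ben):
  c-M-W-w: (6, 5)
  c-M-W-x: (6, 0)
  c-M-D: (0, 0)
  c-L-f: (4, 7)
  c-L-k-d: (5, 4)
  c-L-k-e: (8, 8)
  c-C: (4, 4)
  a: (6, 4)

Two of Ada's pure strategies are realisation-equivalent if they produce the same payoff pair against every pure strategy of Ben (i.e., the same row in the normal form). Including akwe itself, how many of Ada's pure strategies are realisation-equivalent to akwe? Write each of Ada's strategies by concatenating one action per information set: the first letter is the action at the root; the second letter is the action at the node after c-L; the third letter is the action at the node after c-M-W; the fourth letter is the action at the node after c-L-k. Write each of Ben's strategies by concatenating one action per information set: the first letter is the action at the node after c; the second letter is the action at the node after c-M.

8

Row for akwe (columns MW, MD, LW, LD, CW, CD): (6,4) (6,4) (6,4) (6,4) (6,4) (6,4).
Under akwe, Ada's choice at the node after c-L and at the node after c-M-W and at the node after c-L-k can never be reached regardless of what Ben does, so varying those choices leaves every outcome unchanged.
Holding the reachable choices fixed and varying the unreachable ones freely already gives 2 × 2 × 2 = 8 equivalent strategies.
No other strategy reproduces this row, so those 8 are the full class: afwd, afwe, afxd, afxe, akwd, akwe, akxd, akxe.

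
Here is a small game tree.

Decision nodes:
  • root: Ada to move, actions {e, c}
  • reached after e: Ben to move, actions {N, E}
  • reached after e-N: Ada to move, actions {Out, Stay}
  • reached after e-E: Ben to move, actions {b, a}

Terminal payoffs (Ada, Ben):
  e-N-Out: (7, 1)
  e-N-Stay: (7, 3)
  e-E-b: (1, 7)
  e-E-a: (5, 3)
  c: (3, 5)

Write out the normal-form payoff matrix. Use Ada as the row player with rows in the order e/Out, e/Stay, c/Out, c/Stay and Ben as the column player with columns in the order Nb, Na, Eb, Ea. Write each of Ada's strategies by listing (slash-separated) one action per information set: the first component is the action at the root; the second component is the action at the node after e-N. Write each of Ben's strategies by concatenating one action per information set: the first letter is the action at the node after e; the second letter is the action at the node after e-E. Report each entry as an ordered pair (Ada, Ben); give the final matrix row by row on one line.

Row e/Out: Nb→(7,1), Na→(7,1), Eb→(1,7), Ea→(5,3)
Row e/Stay: Nb→(7,3), Na→(7,3), Eb→(1,7), Ea→(5,3)
Row c/Out: Nb→(3,5), Na→(3,5), Eb→(3,5), Ea→(3,5)
Row c/Stay: Nb→(3,5), Na→(3,5), Eb→(3,5), Ea→(3,5)

e/Out: (7,1) (7,1) (1,7) (5,3) | e/Stay: (7,3) (7,3) (1,7) (5,3) | c/Out: (3,5) (3,5) (3,5) (3,5) | c/Stay: (3,5) (3,5) (3,5) (3,5)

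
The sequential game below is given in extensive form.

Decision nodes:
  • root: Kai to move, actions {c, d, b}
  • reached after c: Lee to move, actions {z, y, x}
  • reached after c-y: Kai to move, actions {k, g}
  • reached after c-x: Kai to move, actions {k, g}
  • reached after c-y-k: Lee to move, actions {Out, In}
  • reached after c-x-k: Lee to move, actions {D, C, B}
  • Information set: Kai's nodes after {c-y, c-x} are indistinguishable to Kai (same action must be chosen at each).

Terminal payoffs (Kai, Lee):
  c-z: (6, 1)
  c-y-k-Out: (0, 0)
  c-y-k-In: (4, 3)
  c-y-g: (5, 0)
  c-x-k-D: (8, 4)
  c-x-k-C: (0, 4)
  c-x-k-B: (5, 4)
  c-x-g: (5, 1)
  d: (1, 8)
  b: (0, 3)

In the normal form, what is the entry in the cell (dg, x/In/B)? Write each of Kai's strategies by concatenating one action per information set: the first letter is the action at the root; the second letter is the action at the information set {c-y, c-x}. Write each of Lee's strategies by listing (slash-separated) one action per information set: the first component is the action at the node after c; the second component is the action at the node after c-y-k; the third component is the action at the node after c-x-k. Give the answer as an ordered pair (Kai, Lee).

(1, 8)

Trace the play path from the root:
  Kai plays d
→ terminal payoff (1, 8).
(Kai's choice at the information set {c-y, c-x} is never reached on this path, so it doesn't affect the outcome.)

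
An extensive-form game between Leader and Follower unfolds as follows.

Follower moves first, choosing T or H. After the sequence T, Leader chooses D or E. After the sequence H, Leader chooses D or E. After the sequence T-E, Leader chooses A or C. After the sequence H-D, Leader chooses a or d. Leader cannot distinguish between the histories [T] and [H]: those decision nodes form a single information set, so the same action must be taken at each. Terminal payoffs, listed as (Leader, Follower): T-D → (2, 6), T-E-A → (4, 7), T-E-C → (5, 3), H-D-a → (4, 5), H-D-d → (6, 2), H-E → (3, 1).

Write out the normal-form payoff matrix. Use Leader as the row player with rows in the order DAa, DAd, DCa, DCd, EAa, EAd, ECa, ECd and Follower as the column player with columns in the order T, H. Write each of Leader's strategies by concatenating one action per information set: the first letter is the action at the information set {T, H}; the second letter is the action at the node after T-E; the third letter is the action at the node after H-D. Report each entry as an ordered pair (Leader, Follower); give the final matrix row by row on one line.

DAa: (2,6) (4,5) | DAd: (2,6) (6,2) | DCa: (2,6) (4,5) | DCd: (2,6) (6,2) | EAa: (4,7) (3,1) | EAd: (4,7) (3,1) | ECa: (5,3) (3,1) | ECd: (5,3) (3,1)

Row DAa: T→(2,6), H→(4,5)
Row DAd: T→(2,6), H→(6,2)
Row DCa: T→(2,6), H→(4,5)
Row DCd: T→(2,6), H→(6,2)
Row EAa: T→(4,7), H→(3,1)
Row EAd: T→(4,7), H→(3,1)
Row ECa: T→(5,3), H→(3,1)
Row ECd: T→(5,3), H→(3,1)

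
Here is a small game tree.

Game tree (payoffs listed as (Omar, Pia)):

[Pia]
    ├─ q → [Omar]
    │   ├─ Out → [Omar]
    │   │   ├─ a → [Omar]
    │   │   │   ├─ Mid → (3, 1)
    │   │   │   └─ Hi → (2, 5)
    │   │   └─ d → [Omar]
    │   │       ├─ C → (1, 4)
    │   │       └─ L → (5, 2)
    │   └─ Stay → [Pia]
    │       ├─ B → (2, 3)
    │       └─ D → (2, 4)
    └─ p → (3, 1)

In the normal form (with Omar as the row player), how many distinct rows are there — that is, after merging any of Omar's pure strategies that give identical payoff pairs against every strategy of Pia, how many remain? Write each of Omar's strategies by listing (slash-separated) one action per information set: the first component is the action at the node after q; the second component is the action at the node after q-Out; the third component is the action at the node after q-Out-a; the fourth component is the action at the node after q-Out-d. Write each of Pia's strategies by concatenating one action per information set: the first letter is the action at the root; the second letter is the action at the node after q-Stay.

5

Omar has 16 pure strategies: Out/a/Mid/C, Out/a/Mid/L, Out/a/Hi/C, Out/a/Hi/L, Out/d/Mid/C, Out/d/Mid/L, Out/d/Hi/C, Out/d/Hi/L, Stay/a/Mid/C, Stay/a/Mid/L, Stay/a/Hi/C, Stay/a/Hi/L, Stay/d/Mid/C, Stay/d/Mid/L, Stay/d/Hi/C, Stay/d/Hi/L. Columns: qB, qD, pB, pD.
{Out/a/Mid/C, Out/a/Mid/L} → row (3,1) (3,1) (3,1) (3,1)
{Out/a/Hi/C, Out/a/Hi/L} → row (2,5) (2,5) (3,1) (3,1)
{Out/d/Mid/C, Out/d/Hi/C} → row (1,4) (1,4) (3,1) (3,1)
{Out/d/Mid/L, Out/d/Hi/L} → row (5,2) (5,2) (3,1) (3,1)
{Stay/a/Mid/C, Stay/a/Mid/L, Stay/a/Hi/C, Stay/a/Hi/L, Stay/d/Mid/C, Stay/d/Mid/L, Stay/d/Hi/C, Stay/d/Hi/L} → row (2,3) (2,4) (3,1) (3,1)
That's 5 distinct rows out of 16 strategies.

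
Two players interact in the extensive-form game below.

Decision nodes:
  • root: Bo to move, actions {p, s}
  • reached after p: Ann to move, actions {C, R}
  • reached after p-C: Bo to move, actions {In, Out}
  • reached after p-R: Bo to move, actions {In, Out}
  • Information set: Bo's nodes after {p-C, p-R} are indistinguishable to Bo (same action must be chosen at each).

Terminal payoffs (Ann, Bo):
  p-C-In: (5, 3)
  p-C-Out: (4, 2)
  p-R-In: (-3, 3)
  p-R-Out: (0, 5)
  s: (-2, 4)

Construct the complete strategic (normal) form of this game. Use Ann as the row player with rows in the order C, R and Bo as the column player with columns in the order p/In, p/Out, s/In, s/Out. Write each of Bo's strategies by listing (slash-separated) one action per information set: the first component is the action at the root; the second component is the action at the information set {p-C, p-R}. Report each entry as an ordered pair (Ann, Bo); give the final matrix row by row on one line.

C: (5,3) (4,2) (-2,4) (-2,4) | R: (-3,3) (0,5) (-2,4) (-2,4)

Row C: p/In→(5,3), p/Out→(4,2), s/In→(-2,4), s/Out→(-2,4)
Row R: p/In→(-3,3), p/Out→(0,5), s/In→(-2,4), s/Out→(-2,4)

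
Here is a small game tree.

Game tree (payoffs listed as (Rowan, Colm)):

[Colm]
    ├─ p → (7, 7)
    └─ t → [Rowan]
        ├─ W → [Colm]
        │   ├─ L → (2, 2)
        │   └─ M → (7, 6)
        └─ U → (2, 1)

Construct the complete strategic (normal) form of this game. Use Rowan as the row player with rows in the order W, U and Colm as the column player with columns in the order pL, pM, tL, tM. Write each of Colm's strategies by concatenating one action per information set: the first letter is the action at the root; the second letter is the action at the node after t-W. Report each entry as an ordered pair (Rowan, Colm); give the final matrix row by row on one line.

W: (7,7) (7,7) (2,2) (7,6) | U: (7,7) (7,7) (2,1) (2,1)

           pL       pM       tL       tM
   W    (7,7)    (7,7)    (2,2)    (7,6)
   U    (7,7)    (7,7)    (2,1)    (2,1)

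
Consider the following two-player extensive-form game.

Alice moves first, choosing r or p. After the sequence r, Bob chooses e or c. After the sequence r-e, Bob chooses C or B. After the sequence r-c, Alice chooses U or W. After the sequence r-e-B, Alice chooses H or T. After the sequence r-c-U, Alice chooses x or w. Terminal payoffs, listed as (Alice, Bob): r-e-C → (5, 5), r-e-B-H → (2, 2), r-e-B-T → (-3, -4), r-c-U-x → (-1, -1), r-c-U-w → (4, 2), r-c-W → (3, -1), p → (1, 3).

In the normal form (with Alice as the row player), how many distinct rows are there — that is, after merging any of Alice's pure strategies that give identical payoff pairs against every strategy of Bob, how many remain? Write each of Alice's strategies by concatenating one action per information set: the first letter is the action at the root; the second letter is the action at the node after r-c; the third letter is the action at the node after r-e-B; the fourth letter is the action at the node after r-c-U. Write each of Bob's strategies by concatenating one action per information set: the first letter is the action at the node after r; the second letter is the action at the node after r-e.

Alice has 16 pure strategies: rUHx, rUHw, rUTx, rUTw, rWHx, rWHw, rWTx, rWTw, pUHx, pUHw, pUTx, pUTw, pWHx, pWHw, pWTx, pWTw. Columns: eC, eB, cC, cB.
{rUHx} → row (5,5) (2,2) (-1,-1) (-1,-1)
{rUHw} → row (5,5) (2,2) (4,2) (4,2)
{rUTx} → row (5,5) (-3,-4) (-1,-1) (-1,-1)
{rUTw} → row (5,5) (-3,-4) (4,2) (4,2)
{rWHx, rWHw} → row (5,5) (2,2) (3,-1) (3,-1)
{rWTx, rWTw} → row (5,5) (-3,-4) (3,-1) (3,-1)
{pUHx, pUHw, pUTx, pUTw, pWHx, pWHw, pWTx, pWTw} → row (1,3) (1,3) (1,3) (1,3)
That's 7 distinct rows out of 16 strategies.

7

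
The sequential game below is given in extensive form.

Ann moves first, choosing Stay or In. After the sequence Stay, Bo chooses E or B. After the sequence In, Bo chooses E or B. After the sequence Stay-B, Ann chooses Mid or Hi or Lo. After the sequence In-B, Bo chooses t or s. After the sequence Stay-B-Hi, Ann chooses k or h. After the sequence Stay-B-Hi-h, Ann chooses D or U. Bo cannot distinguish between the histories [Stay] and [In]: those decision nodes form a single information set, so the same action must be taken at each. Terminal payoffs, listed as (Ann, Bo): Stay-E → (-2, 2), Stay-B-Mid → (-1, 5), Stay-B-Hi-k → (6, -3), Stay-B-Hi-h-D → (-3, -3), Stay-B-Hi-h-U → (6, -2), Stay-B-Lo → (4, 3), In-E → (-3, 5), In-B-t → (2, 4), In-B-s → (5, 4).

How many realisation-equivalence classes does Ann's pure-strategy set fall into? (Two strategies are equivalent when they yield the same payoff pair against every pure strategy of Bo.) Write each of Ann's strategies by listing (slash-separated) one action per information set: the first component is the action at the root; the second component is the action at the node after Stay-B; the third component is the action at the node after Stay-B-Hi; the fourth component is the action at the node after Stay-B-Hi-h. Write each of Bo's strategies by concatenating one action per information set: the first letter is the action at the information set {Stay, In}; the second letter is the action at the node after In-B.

Ann has 24 pure strategies: Stay/Mid/k/D, Stay/Mid/k/U, Stay/Mid/h/D, Stay/Mid/h/U, Stay/Hi/k/D, Stay/Hi/k/U, Stay/Hi/h/D, Stay/Hi/h/U, Stay/Lo/k/D, Stay/Lo/k/U, Stay/Lo/h/D, Stay/Lo/h/U, In/Mid/k/D, In/Mid/k/U, In/Mid/h/D, In/Mid/h/U, In/Hi/k/D, In/Hi/k/U, In/Hi/h/D, In/Hi/h/U, In/Lo/k/D, In/Lo/k/U, In/Lo/h/D, In/Lo/h/U. Columns: Et, Es, Bt, Bs.
{Stay/Mid/k/D, Stay/Mid/k/U, Stay/Mid/h/D, Stay/Mid/h/U} → row (-2,2) (-2,2) (-1,5) (-1,5)
{Stay/Hi/k/D, Stay/Hi/k/U} → row (-2,2) (-2,2) (6,-3) (6,-3)
{Stay/Hi/h/D} → row (-2,2) (-2,2) (-3,-3) (-3,-3)
{Stay/Hi/h/U} → row (-2,2) (-2,2) (6,-2) (6,-2)
{Stay/Lo/k/D, Stay/Lo/k/U, Stay/Lo/h/D, Stay/Lo/h/U} → row (-2,2) (-2,2) (4,3) (4,3)
{In/Mid/k/D, In/Mid/k/U, In/Mid/h/D, In/Mid/h/U, In/Hi/k/D, In/Hi/k/U, In/Hi/h/D, In/Hi/h/U, In/Lo/k/D, In/Lo/k/U, In/Lo/h/D, In/Lo/h/U} → row (-3,5) (-3,5) (2,4) (5,4)
That's 6 distinct rows out of 24 strategies.

6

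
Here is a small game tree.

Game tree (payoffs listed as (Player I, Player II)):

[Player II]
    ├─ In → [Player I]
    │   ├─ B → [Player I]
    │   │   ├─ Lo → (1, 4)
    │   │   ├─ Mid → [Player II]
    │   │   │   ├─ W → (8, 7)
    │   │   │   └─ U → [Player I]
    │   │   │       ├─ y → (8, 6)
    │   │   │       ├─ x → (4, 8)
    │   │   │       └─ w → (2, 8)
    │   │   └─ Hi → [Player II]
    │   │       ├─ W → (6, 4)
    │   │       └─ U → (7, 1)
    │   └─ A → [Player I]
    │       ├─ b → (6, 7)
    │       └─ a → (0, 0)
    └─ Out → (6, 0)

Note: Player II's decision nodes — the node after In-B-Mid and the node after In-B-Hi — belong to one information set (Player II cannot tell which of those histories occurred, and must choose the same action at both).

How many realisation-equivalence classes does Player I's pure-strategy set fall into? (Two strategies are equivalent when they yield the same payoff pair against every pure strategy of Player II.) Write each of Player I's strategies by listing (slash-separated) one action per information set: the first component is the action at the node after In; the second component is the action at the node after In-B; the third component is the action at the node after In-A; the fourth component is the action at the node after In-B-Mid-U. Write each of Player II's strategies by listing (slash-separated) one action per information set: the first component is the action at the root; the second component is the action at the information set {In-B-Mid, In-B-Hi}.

Player I has 36 pure strategies: B/Lo/b/y, B/Lo/b/x, B/Lo/b/w, B/Lo/a/y, B/Lo/a/x, B/Lo/a/w, B/Mid/b/y, B/Mid/b/x, B/Mid/b/w, B/Mid/a/y, B/Mid/a/x, B/Mid/a/w, B/Hi/b/y, B/Hi/b/x, B/Hi/b/w, B/Hi/a/y, B/Hi/a/x, B/Hi/a/w, A/Lo/b/y, A/Lo/b/x, A/Lo/b/w, A/Lo/a/y, A/Lo/a/x, A/Lo/a/w, A/Mid/b/y, A/Mid/b/x, A/Mid/b/w, A/Mid/a/y, A/Mid/a/x, A/Mid/a/w, A/Hi/b/y, A/Hi/b/x, A/Hi/b/w, A/Hi/a/y, A/Hi/a/x, A/Hi/a/w. Columns: In/W, In/U, Out/W, Out/U.
{B/Lo/b/y, B/Lo/b/x, B/Lo/b/w, B/Lo/a/y, B/Lo/a/x, B/Lo/a/w} → row (1,4) (1,4) (6,0) (6,0)
{B/Mid/b/y, B/Mid/a/y} → row (8,7) (8,6) (6,0) (6,0)
{B/Mid/b/x, B/Mid/a/x} → row (8,7) (4,8) (6,0) (6,0)
{B/Mid/b/w, B/Mid/a/w} → row (8,7) (2,8) (6,0) (6,0)
{B/Hi/b/y, B/Hi/b/x, B/Hi/b/w, B/Hi/a/y, B/Hi/a/x, B/Hi/a/w} → row (6,4) (7,1) (6,0) (6,0)
{A/Lo/b/y, A/Lo/b/x, A/Lo/b/w, A/Mid/b/y, A/Mid/b/x, A/Mid/b/w, A/Hi/b/y, A/Hi/b/x, A/Hi/b/w} → row (6,7) (6,7) (6,0) (6,0)
{A/Lo/a/y, A/Lo/a/x, A/Lo/a/w, A/Mid/a/y, A/Mid/a/x, A/Mid/a/w, A/Hi/a/y, A/Hi/a/x, A/Hi/a/w} → row (0,0) (0,0) (6,0) (6,0)
That's 7 distinct rows out of 36 strategies.

7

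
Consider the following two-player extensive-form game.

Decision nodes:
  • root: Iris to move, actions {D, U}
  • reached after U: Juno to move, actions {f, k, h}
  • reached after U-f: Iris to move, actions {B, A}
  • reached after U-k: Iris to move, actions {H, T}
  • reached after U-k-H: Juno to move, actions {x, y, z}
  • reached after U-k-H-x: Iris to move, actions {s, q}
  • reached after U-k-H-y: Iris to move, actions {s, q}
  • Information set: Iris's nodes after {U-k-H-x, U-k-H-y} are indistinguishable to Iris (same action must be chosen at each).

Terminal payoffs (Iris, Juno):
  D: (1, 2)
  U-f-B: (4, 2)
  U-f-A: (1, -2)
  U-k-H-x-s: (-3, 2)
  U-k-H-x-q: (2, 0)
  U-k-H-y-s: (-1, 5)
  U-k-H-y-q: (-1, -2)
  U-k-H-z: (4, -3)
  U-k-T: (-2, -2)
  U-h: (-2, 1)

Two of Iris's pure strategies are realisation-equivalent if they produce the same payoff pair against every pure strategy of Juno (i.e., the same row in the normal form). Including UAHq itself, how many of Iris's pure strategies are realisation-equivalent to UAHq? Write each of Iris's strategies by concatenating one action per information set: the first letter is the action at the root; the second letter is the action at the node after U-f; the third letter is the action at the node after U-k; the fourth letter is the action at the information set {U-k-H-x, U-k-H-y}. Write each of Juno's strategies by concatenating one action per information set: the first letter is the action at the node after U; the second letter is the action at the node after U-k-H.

1

Row for UAHq (columns fx, fy, fz, kx, ky, kz, hx, hy, hz): (1,-2) (1,-2) (1,-2) (2,0) (-1,-2) (4,-3) (-2,1) (-2,1) (-2,1).
Every one of Iris's information sets is on the play path for some reply by Juno when Iris follows UAHq.
Changing the action at any of them therefore changes at least one column, so only UAHq itself gives this row.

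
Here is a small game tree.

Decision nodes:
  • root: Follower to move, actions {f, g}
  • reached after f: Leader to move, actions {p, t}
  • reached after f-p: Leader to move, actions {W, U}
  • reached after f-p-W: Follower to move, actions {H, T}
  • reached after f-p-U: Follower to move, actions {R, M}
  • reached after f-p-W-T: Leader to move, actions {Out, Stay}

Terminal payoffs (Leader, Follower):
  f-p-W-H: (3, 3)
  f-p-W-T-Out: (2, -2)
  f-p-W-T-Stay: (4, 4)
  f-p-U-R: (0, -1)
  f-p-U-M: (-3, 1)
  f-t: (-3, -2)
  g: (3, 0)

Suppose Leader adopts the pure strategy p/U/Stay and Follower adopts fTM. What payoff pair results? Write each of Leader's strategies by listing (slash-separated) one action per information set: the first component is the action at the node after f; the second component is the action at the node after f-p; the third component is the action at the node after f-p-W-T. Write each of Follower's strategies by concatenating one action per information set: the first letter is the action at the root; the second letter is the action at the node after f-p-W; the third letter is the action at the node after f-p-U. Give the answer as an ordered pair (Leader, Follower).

(-3, 1)

Trace the play path from the root:
  Follower plays f
  Leader plays p at [f]
  Leader plays U at [f-p]
  Follower plays M at [f-p-U]
→ terminal payoff (-3, 1).
(Leader's choice at the node after f-p-W-T is never reached on this path, so it doesn't affect the outcome.)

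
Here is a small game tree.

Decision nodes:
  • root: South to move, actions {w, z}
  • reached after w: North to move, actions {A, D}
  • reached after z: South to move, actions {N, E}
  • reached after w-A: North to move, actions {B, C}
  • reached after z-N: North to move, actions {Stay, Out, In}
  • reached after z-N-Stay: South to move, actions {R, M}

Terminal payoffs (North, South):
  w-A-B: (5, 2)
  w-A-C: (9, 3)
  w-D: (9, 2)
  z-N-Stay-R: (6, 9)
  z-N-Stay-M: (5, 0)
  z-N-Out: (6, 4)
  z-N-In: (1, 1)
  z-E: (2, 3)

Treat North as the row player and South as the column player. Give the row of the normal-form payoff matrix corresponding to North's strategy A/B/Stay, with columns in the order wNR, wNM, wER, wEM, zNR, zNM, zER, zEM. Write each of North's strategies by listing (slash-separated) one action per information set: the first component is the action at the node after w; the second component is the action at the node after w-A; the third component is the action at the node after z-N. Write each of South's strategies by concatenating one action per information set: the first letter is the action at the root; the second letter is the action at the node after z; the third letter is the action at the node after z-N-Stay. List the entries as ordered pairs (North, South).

(5,2) (5,2) (5,2) (5,2) (6,9) (5,0) (2,3) (2,3)

vs wNR: South plays w → North plays A at [w] → North plays B at [w-A] → (5, 2)
vs wNM: South plays w → North plays A at [w] → North plays B at [w-A] → (5, 2)
vs wER: South plays w → North plays A at [w] → North plays B at [w-A] → (5, 2)
vs wEM: South plays w → North plays A at [w] → North plays B at [w-A] → (5, 2)
vs zNR: South plays z → South plays N at [z] → North plays Stay at [z-N] → South plays R at [z-N-Stay] → (6, 9)
vs zNM: South plays z → South plays N at [z] → North plays Stay at [z-N] → South plays M at [z-N-Stay] → (5, 0)
vs zER: South plays z → South plays E at [z] → (2, 3)
vs zEM: South plays z → South plays E at [z] → (2, 3)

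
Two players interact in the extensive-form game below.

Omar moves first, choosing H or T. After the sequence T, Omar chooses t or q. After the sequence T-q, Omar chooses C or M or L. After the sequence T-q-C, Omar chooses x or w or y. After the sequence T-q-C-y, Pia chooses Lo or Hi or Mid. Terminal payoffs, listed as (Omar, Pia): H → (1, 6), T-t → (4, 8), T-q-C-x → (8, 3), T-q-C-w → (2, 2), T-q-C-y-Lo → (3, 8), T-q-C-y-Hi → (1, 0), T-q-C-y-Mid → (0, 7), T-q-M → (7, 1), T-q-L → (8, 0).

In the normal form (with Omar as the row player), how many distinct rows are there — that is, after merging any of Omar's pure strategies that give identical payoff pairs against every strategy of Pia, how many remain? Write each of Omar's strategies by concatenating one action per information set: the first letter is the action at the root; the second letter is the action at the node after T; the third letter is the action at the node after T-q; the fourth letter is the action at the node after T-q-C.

Omar has 36 pure strategies: HtCx, HtCw, HtCy, HtMx, HtMw, HtMy, HtLx, HtLw, HtLy, HqCx, HqCw, HqCy, HqMx, HqMw, HqMy, HqLx, HqLw, HqLy, TtCx, TtCw, TtCy, TtMx, TtMw, TtMy, TtLx, TtLw, TtLy, TqCx, TqCw, TqCy, TqMx, TqMw, TqMy, TqLx, TqLw, TqLy. Columns: Lo, Hi, Mid.
{HtCx, HtCw, HtCy, HtMx, HtMw, HtMy, HtLx, HtLw, HtLy, HqCx, HqCw, HqCy, HqMx, HqMw, HqMy, HqLx, HqLw, HqLy} → row (1,6) (1,6) (1,6)
{TtCx, TtCw, TtCy, TtMx, TtMw, TtMy, TtLx, TtLw, TtLy} → row (4,8) (4,8) (4,8)
{TqCx} → row (8,3) (8,3) (8,3)
{TqCw} → row (2,2) (2,2) (2,2)
{TqCy} → row (3,8) (1,0) (0,7)
{TqMx, TqMw, TqMy} → row (7,1) (7,1) (7,1)
{TqLx, TqLw, TqLy} → row (8,0) (8,0) (8,0)
That's 7 distinct rows out of 36 strategies.

7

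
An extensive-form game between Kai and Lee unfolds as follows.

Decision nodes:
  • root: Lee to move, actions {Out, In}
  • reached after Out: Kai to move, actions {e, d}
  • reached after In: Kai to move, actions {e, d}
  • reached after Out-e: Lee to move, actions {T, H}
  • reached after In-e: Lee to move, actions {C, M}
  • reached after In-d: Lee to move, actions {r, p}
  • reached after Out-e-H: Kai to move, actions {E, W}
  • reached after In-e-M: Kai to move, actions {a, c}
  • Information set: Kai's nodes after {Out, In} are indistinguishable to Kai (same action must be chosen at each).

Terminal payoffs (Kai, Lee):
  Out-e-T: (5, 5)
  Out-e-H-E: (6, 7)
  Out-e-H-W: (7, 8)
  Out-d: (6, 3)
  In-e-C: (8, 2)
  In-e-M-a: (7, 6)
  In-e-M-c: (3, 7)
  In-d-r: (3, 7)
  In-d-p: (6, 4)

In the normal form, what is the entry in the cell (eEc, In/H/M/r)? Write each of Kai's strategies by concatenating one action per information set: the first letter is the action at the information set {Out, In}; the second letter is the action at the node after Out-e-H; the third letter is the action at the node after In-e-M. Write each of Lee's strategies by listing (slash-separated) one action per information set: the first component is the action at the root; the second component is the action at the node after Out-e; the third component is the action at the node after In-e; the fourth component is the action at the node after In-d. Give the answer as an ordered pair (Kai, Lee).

Trace the play path from the root:
  Lee plays In
  Kai plays e at [In]
  Lee plays M at [In-e]
  Kai plays c at [In-e-M]
→ terminal payoff (3, 7).
(Kai's choice at the node after Out-e-H is never reached on this path, so it doesn't affect the outcome.)

(3, 7)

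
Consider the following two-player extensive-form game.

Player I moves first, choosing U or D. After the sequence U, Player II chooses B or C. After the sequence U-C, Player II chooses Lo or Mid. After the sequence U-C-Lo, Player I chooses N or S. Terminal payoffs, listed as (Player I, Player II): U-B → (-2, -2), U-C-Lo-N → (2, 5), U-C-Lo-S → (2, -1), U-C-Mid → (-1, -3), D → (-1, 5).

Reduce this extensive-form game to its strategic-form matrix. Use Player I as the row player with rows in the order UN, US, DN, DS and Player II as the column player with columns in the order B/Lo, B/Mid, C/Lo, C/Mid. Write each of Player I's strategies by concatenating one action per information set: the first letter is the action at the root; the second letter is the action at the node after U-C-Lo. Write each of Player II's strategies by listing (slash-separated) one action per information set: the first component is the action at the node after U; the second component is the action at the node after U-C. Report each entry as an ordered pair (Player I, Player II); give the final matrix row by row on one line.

Row UN: B/Lo→(-2,-2), B/Mid→(-2,-2), C/Lo→(2,5), C/Mid→(-1,-3)
Row US: B/Lo→(-2,-2), B/Mid→(-2,-2), C/Lo→(2,-1), C/Mid→(-1,-3)
Row DN: B/Lo→(-1,5), B/Mid→(-1,5), C/Lo→(-1,5), C/Mid→(-1,5)
Row DS: B/Lo→(-1,5), B/Mid→(-1,5), C/Lo→(-1,5), C/Mid→(-1,5)

UN: (-2,-2) (-2,-2) (2,5) (-1,-3) | US: (-2,-2) (-2,-2) (2,-1) (-1,-3) | DN: (-1,5) (-1,5) (-1,5) (-1,5) | DS: (-1,5) (-1,5) (-1,5) (-1,5)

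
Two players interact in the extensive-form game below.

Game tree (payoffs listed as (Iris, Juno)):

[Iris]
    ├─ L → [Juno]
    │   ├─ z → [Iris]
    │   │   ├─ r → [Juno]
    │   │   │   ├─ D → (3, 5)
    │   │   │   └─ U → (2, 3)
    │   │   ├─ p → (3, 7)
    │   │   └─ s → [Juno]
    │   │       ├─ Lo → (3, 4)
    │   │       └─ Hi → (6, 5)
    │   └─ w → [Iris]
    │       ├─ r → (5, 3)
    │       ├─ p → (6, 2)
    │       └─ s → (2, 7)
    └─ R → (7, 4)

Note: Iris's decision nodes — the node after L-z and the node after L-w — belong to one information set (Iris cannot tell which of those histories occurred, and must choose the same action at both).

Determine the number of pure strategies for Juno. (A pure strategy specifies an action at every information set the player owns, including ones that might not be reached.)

Juno owns the node after L with actions {z, w} — two choices.
Juno owns the node after L-z-r with actions {D, U} — two choices.
Juno owns the node after L-z-s with actions {Lo, Hi} — two choices.
A pure strategy fixes one action at each information set independently, so the count is the product 2 × 2 × 2 = 8.
(For reference, Iris has 6 pure strategies, giving a 8×6 normal-form matrix.)

8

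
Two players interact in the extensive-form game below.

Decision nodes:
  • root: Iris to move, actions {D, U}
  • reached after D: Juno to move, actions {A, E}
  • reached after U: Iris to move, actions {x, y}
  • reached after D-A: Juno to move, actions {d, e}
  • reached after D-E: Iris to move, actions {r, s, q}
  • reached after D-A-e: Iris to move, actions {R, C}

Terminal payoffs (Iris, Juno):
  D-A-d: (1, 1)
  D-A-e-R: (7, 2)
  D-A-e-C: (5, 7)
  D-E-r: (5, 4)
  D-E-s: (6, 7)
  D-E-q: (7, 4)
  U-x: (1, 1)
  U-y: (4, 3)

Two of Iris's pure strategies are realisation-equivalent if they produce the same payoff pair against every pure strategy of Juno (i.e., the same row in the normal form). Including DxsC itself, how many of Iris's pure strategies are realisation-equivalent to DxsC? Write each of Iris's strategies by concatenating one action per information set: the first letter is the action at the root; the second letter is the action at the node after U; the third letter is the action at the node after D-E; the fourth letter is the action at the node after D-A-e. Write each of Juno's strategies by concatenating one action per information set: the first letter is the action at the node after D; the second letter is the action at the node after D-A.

2

Row for DxsC (columns Ad, Ae, Ed, Ee): (1,1) (5,7) (6,7) (6,7).
Under DxsC, Iris's choice at the node after U can never be reached regardless of what Juno does, so varying those choices leaves every outcome unchanged.
Holding the reachable choices fixed and varying the unreachable one freely already gives 2 equivalent strategies.
No other strategy reproduces this row, so those 2 are the full class: DxsC, DysC.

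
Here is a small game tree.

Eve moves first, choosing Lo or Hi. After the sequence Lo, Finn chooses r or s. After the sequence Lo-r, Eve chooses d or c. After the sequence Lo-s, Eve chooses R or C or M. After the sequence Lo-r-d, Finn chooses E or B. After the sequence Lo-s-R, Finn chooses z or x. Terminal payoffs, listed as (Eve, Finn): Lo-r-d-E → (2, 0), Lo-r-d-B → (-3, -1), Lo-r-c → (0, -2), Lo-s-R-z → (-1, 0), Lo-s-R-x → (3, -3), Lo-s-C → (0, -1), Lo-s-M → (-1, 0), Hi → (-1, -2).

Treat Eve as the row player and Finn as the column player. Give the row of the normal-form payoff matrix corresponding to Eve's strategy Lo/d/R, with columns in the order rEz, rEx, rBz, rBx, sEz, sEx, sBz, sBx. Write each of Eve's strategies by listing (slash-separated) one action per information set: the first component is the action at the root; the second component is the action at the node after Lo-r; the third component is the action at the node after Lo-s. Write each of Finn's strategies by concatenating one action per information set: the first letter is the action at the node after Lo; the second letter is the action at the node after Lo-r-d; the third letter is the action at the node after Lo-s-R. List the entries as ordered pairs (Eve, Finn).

vs rEz: Eve plays Lo → Finn plays r at [Lo] → Eve plays d at [Lo-r] → Finn plays E at [Lo-r-d] → (2, 0)
vs rEx: Eve plays Lo → Finn plays r at [Lo] → Eve plays d at [Lo-r] → Finn plays E at [Lo-r-d] → (2, 0)
vs rBz: Eve plays Lo → Finn plays r at [Lo] → Eve plays d at [Lo-r] → Finn plays B at [Lo-r-d] → (-3, -1)
vs rBx: Eve plays Lo → Finn plays r at [Lo] → Eve plays d at [Lo-r] → Finn plays B at [Lo-r-d] → (-3, -1)
vs sEz: Eve plays Lo → Finn plays s at [Lo] → Eve plays R at [Lo-s] → Finn plays z at [Lo-s-R] → (-1, 0)
vs sEx: Eve plays Lo → Finn plays s at [Lo] → Eve plays R at [Lo-s] → Finn plays x at [Lo-s-R] → (3, -3)
vs sBz: Eve plays Lo → Finn plays s at [Lo] → Eve plays R at [Lo-s] → Finn plays z at [Lo-s-R] → (-1, 0)
vs sBx: Eve plays Lo → Finn plays s at [Lo] → Eve plays R at [Lo-s] → Finn plays x at [Lo-s-R] → (3, -3)

(2,0) (2,0) (-3,-1) (-3,-1) (-1,0) (3,-3) (-1,0) (3,-3)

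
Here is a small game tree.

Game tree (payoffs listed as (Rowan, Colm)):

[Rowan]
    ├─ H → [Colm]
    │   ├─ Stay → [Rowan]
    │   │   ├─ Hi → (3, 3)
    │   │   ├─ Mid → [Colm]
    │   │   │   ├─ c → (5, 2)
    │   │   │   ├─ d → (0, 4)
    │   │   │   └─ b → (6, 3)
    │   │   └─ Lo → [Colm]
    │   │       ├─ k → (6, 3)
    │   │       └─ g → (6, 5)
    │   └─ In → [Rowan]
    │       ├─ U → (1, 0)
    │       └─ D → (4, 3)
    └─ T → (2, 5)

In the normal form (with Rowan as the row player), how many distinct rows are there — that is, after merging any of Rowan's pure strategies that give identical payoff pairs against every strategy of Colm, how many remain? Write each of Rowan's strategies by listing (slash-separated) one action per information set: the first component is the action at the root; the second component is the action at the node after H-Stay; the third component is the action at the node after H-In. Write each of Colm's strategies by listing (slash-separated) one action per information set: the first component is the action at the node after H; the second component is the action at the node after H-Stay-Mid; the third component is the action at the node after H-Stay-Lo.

Rowan has 12 pure strategies: H/Hi/U, H/Hi/D, H/Mid/U, H/Mid/D, H/Lo/U, H/Lo/D, T/Hi/U, T/Hi/D, T/Mid/U, T/Mid/D, T/Lo/U, T/Lo/D. Columns: Stay/c/k, Stay/c/g, Stay/d/k, Stay/d/g, Stay/b/k, Stay/b/g, In/c/k, In/c/g, In/d/k, In/d/g, In/b/k, In/b/g.
{H/Hi/U} → row (3,3) (3,3) (3,3) (3,3) (3,3) (3,3) (1,0) (1,0) (1,0) (1,0) (1,0) (1,0)
{H/Hi/D} → row (3,3) (3,3) (3,3) (3,3) (3,3) (3,3) (4,3) (4,3) (4,3) (4,3) (4,3) (4,3)
{H/Mid/U} → row (5,2) (5,2) (0,4) (0,4) (6,3) (6,3) (1,0) (1,0) (1,0) (1,0) (1,0) (1,0)
{H/Mid/D} → row (5,2) (5,2) (0,4) (0,4) (6,3) (6,3) (4,3) (4,3) (4,3) (4,3) (4,3) (4,3)
{H/Lo/U} → row (6,3) (6,5) (6,3) (6,5) (6,3) (6,5) (1,0) (1,0) (1,0) (1,0) (1,0) (1,0)
{H/Lo/D} → row (6,3) (6,5) (6,3) (6,5) (6,3) (6,5) (4,3) (4,3) (4,3) (4,3) (4,3) (4,3)
{T/Hi/U, T/Hi/D, T/Mid/U, T/Mid/D, T/Lo/U, T/Lo/D} → row (2,5) (2,5) (2,5) (2,5) (2,5) (2,5) (2,5) (2,5) (2,5) (2,5) (2,5) (2,5)
That's 7 distinct rows out of 12 strategies.

7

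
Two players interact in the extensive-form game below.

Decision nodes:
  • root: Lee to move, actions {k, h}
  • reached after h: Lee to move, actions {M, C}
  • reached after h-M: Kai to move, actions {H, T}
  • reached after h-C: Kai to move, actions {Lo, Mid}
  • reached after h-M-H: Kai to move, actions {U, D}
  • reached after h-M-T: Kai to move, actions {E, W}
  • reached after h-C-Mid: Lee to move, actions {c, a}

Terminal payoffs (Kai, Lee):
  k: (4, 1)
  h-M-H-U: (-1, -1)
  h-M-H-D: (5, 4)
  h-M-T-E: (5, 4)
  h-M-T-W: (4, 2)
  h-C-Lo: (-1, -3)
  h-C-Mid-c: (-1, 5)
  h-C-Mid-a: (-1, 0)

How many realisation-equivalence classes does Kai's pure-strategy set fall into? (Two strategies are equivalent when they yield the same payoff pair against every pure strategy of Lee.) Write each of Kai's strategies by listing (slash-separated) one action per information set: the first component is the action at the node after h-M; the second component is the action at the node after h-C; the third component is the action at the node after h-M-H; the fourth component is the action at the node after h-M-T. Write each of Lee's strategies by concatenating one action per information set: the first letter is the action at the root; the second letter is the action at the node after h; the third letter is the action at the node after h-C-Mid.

Kai has 16 pure strategies: H/Lo/U/E, H/Lo/U/W, H/Lo/D/E, H/Lo/D/W, H/Mid/U/E, H/Mid/U/W, H/Mid/D/E, H/Mid/D/W, T/Lo/U/E, T/Lo/U/W, T/Lo/D/E, T/Lo/D/W, T/Mid/U/E, T/Mid/U/W, T/Mid/D/E, T/Mid/D/W. Columns: kMc, kMa, kCc, kCa, hMc, hMa, hCc, hCa.
{H/Lo/U/E, H/Lo/U/W} → row (4,1) (4,1) (4,1) (4,1) (-1,-1) (-1,-1) (-1,-3) (-1,-3)
{H/Lo/D/E, H/Lo/D/W, T/Lo/U/E, T/Lo/D/E} → row (4,1) (4,1) (4,1) (4,1) (5,4) (5,4) (-1,-3) (-1,-3)
{H/Mid/U/E, H/Mid/U/W} → row (4,1) (4,1) (4,1) (4,1) (-1,-1) (-1,-1) (-1,5) (-1,0)
{H/Mid/D/E, H/Mid/D/W, T/Mid/U/E, T/Mid/D/E} → row (4,1) (4,1) (4,1) (4,1) (5,4) (5,4) (-1,5) (-1,0)
{T/Lo/U/W, T/Lo/D/W} → row (4,1) (4,1) (4,1) (4,1) (4,2) (4,2) (-1,-3) (-1,-3)
{T/Mid/U/W, T/Mid/D/W} → row (4,1) (4,1) (4,1) (4,1) (4,2) (4,2) (-1,5) (-1,0)
That's 6 distinct rows out of 16 strategies.

6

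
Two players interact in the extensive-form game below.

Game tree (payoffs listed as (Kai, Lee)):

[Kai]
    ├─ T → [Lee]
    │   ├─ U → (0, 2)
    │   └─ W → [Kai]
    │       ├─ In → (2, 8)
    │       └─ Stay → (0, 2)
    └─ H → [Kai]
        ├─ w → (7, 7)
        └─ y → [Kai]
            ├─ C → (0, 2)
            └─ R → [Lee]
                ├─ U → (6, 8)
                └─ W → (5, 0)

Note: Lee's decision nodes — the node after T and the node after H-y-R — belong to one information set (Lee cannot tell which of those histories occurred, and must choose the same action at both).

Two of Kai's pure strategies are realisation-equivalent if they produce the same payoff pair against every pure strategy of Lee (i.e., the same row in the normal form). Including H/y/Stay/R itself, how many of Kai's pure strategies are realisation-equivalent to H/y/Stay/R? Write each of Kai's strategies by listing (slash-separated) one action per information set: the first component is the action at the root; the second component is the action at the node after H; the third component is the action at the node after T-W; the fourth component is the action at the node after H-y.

Row for H/y/Stay/R (columns U, W): (6,8) (5,0).
Under H/y/Stay/R, Kai's choice at the node after T-W can never be reached regardless of what Lee does, so varying those choices leaves every outcome unchanged.
Holding the reachable choices fixed and varying the unreachable one freely already gives 2 equivalent strategies.
No other strategy reproduces this row, so those 2 are the full class: H/y/In/R, H/y/Stay/R.

2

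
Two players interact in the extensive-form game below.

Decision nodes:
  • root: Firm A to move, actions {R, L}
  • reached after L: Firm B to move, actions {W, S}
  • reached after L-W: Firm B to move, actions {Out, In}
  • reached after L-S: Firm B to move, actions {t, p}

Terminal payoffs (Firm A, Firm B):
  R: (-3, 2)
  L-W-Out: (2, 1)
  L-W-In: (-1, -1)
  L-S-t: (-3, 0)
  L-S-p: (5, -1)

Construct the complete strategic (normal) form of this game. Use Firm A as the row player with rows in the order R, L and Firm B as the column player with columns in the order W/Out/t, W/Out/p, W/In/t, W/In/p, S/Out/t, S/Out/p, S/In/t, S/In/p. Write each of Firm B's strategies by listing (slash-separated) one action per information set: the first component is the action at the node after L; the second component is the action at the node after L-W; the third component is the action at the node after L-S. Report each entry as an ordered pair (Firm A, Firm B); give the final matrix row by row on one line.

R: (-3,2) (-3,2) (-3,2) (-3,2) (-3,2) (-3,2) (-3,2) (-3,2) | L: (2,1) (2,1) (-1,-1) (-1,-1) (-3,0) (5,-1) (-3,0) (5,-1)

      W/Out/t  W/Out/p   W/In/t   W/In/p  S/Out/t  S/Out/p   S/In/t   S/In/p
   R   (-3,2)   (-3,2)   (-3,2)   (-3,2)   (-3,2)   (-3,2)   (-3,2)   (-3,2)
   L    (2,1)    (2,1)  (-1,-1)  (-1,-1)   (-3,0)   (5,-1)   (-3,0)   (5,-1)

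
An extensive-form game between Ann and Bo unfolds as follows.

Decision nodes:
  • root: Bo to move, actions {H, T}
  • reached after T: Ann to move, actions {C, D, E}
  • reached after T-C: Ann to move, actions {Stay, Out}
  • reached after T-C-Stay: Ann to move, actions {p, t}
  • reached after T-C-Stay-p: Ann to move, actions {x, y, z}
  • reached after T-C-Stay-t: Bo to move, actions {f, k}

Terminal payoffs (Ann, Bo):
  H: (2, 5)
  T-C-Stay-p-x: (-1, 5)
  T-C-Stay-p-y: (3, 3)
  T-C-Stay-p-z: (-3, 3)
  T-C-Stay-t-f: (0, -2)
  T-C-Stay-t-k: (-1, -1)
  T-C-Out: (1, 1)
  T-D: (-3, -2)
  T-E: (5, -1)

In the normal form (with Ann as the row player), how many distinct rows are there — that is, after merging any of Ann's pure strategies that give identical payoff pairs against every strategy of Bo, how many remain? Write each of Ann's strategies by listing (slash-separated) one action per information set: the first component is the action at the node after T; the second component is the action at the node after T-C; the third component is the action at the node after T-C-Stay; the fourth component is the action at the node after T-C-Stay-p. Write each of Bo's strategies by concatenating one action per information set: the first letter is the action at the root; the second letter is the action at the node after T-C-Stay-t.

7

Ann has 36 pure strategies: C/Stay/p/x, C/Stay/p/y, C/Stay/p/z, C/Stay/t/x, C/Stay/t/y, C/Stay/t/z, C/Out/p/x, C/Out/p/y, C/Out/p/z, C/Out/t/x, C/Out/t/y, C/Out/t/z, D/Stay/p/x, D/Stay/p/y, D/Stay/p/z, D/Stay/t/x, D/Stay/t/y, D/Stay/t/z, D/Out/p/x, D/Out/p/y, D/Out/p/z, D/Out/t/x, D/Out/t/y, D/Out/t/z, E/Stay/p/x, E/Stay/p/y, E/Stay/p/z, E/Stay/t/x, E/Stay/t/y, E/Stay/t/z, E/Out/p/x, E/Out/p/y, E/Out/p/z, E/Out/t/x, E/Out/t/y, E/Out/t/z. Columns: Hf, Hk, Tf, Tk.
{C/Stay/p/x} → row (2,5) (2,5) (-1,5) (-1,5)
{C/Stay/p/y} → row (2,5) (2,5) (3,3) (3,3)
{C/Stay/p/z} → row (2,5) (2,5) (-3,3) (-3,3)
{C/Stay/t/x, C/Stay/t/y, C/Stay/t/z} → row (2,5) (2,5) (0,-2) (-1,-1)
{C/Out/p/x, C/Out/p/y, C/Out/p/z, C/Out/t/x, C/Out/t/y, C/Out/t/z} → row (2,5) (2,5) (1,1) (1,1)
{D/Stay/p/x, D/Stay/p/y, D/Stay/p/z, D/Stay/t/x, D/Stay/t/y, D/Stay/t/z, D/Out/p/x, D/Out/p/y, D/Out/p/z, D/Out/t/x, D/Out/t/y, D/Out/t/z} → row (2,5) (2,5) (-3,-2) (-3,-2)
{E/Stay/p/x, E/Stay/p/y, E/Stay/p/z, E/Stay/t/x, E/Stay/t/y, E/Stay/t/z, E/Out/p/x, E/Out/p/y, E/Out/p/z, E/Out/t/x, E/Out/t/y, E/Out/t/z} → row (2,5) (2,5) (5,-1) (5,-1)
That's 7 distinct rows out of 36 strategies.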